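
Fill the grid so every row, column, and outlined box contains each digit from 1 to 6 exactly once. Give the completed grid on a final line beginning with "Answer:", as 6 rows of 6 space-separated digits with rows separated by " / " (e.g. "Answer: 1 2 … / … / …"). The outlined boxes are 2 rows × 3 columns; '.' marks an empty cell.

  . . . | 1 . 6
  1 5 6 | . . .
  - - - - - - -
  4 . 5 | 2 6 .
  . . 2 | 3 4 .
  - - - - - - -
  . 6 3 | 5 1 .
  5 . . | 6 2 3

Step 1. [r4c2∈{1}] r4c2 is down to just 1. So r4c2=1.
Step 2. [r1c2∈{2,3,4}] in col 2, 2 fits only at r1c2 ⇒ r1c2=2.
Step 3. [r6c3∈{1,4}] 1 has one home in row 6: r6c3 ⇒ r6c3=1.
Step 4. [r2c6∈{2,4}] in row 2, 2 fits only at r2c6. So r2c6=2.
Step 5. [r1c5∈{3,5}] across row 1, 5 lands solely at r1c5 ⇒ r1c5=5.
Step 6. [r5c6∈{4}] nothing but 4 survives at r5c6, so r5c6=4.
Step 7. [r3c2∈{3}] r3c2's peers cover all but 3, so r3c2=3.
Step 8. [r2c4∈{4}] r2c4 has the single candidate 4 ⇒ r2c4=4.
Step 9. [r4c6∈{5}] r4c6 is down to just 5. So r4c6=5.
Step 10. [r6c2∈{4}] only 4 remains possible at r6c2 ⇒ r6c2=4.
Step 11. [r3c6∈{1}] only 1 remains possible at r3c6, so r3c6=1.
Step 12. [r4c1∈{6}] nothing but 6 survives at r4c1, so r4c1=6.
Step 13. [r1c1∈{3}] r1c1 is down to just 3. So r1c1=3.
Step 14. [r5c1∈{2}] r5c1's peers cover all but 2. So r5c1=2.
Step 15. [r2c5∈{3}] r2c5's peers cover all but 3. So r2c5=3.
Step 16. [r1c3∈{4}] r1c3 is down to just 4 ⇒ r1c3=4.

Answer: 3 2 4 1 5 6 / 1 5 6 4 3 2 / 4 3 5 2 6 1 / 6 1 2 3 4 5 / 2 6 3 5 1 4 / 5 4 1 6 2 3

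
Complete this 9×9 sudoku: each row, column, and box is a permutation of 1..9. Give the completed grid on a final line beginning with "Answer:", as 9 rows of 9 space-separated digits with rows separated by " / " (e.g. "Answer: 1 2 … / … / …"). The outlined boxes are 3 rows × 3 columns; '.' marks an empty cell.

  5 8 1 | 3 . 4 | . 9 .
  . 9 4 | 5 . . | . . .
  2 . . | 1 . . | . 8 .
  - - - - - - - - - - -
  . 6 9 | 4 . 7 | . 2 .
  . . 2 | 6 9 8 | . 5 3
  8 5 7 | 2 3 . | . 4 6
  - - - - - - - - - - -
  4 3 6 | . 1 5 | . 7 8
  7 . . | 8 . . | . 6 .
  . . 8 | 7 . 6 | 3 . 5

Step 1. [r4c9∈{1}] only 1 remains possible at r4c9. So r4c9=1.
Step 2. [r2c6∈{2}] r2c6's peers cover all but 2 ⇒ r2c6=2.
Step 3. [r2c9∈{7}] only 7 remains possible at r2c9. So r2c9=7.
Step 4. [r8c9∈{2,4,9}] across col 9, 9 lands solely at r8c9 ⇒ r8c9=9.
Step 5. [r8c7∈{1,2,4}] across box 9, 4 lands solely at r8c7 ⇒ r8c7=4.
Step 6. [r8c2∈{1,2}] 1 has one home in row 8: r8c2 ⇒ r8c2=1.
Step 7. [r2c1∈{3,6}] col 1 places 6 nowhere but r2c1 ⇒ r2c1=6.
Step 8. [r1c5∈{6,7}] row 1 places 7 nowhere but r1c5 ⇒ r1c5=7.
Step 9. [r1c7∈{2,6}] in row 1, 6 fits only at r1c7 ⇒ r1c7=6.
Step 10. [r9c5∈{2,4}] 4 has one home in row 9: r9c5. So r9c5=4.
Step 11. [r2c7∈{1}] r2c7's peers cover all but 1, so r2c7=1.
Step 12. [r4c5∈{5}] only 5 remains possible at r4c5, so r4c5=5.
Step 13. [r5c1∈{1}] r5c1's peers cover all but 1. So r5c1=1.
Step 14. [r1c9∈{2}] r1c9 has the single candidate 2. So r1c9=2.
Step 15. [r3c9∈{4}] r3c9 has the single candidate 4, so r3c9=4.
Step 16. [r3c3∈{3}] only 3 remains possible at r3c3 ⇒ r3c3=3.
Step 17. [r4c7∈{8}] r4c7 is down to just 8. So r4c7=8.
Step 18. [r2c5∈{8}] only 8 remains possible at r2c5. So r2c5=8.
Step 19. [r3c7∈{5}] nothing but 5 survives at r3c7. So r3c7=5.
Step 20. [r9c2∈{2}] r9c2's peers cover all but 2. So r9c2=2.
Step 21. [r8c6∈{3}] r8c6's peers cover all but 3. So r8c6=3.
Step 22. [r8c3∈{5}] r8c3 has the single candidate 5 ⇒ r8c3=5.
Step 23. [r5c7∈{7}] nothing but 7 survives at r5c7. So r5c7=7.
Step 24. [r3c6∈{9}] r3c6 has the single candidate 9 ⇒ r3c6=9.
Step 25. [r2c8∈{3}] nothing but 3 survives at r2c8. So r2c8=3.
Step 26. [r7c7∈{2}] only 2 remains possible at r7c7. So r7c7=2.
Step 27. [r7c4∈{9}] r7c4's peers cover all but 9. So r7c4=9.
Step 28. [r8c5∈{2}] r8c5's peers cover all but 2, so r8c5=2.
Step 29. [r6c6∈{1}] r6c6's peers cover all but 1. So r6c6=1.
Step 30. [r9c8∈{1}] r9c8 has the single candidate 1. So r9c8=1.
Step 31. [r3c5∈{6}] r3c5 is down to just 6. So r3c5=6.
Step 32. [r4c1∈{3}] only 3 remains possible at r4c1, so r4c1=3.
Step 33. [r3c2∈{7}] r3c2's peers cover all but 7. So r3c2=7.
Step 34. [r6c7∈{9}] r6c7 has the single candidate 9 ⇒ r6c7=9.
Step 35. [r9c1∈{9}] nothing but 9 survives at r9c1 ⇒ r9c1=9.
Step 36. [r5c2∈{4}] r5c2 is down to just 4, so r5c2=4.

Answer: 5 8 1 3 7 4 6 9 2 / 6 9 4 5 8 2 1 3 7 / 2 7 3 1 6 9 5 8 4 / 3 6 9 4 5 7 8 2 1 / 1 4 2 6 9 8 7 5 3 / 8 5 7 2 3 1 9 4 6 / 4 3 6 9 1 5 2 7 8 / 7 1 5 8 2 3 4 6 9 / 9 2 8 7 4 6 3 1 5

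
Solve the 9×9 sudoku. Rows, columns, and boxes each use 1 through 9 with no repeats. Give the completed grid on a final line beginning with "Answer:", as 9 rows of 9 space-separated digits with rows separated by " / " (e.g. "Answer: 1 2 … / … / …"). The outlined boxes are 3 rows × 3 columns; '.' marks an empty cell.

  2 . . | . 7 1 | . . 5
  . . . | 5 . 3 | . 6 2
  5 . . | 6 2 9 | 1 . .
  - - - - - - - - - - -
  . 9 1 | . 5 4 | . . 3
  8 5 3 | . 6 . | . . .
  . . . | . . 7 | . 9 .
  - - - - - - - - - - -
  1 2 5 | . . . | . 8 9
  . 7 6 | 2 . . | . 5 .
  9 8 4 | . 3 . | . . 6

Step 1. [r6c7∈{2,4,5,6,8}] row 6 places 5 nowhere but r6c7. So r6c7=5.
Step 2. [r7c5∈{4}] r7c5 is down to just 4, so r7c5=4.
Step 3. [r2c5∈{8}] r2c5 is down to just 8 ⇒ r2c5=8.
Step 4. [r4c1∈{6,7}] in box 4, 7 fits only at r4c1. So r4c1=7.
Step 5. [r2c1∈{4}] only 4 remains possible at r2c1, so r2c1=4.
Step 6. [r6c5∈{1}] r6c5's peers cover all but 1. So r6c5=1.
Step 7. [r4c8∈{2}] r4c8 has the single candidate 2 ⇒ r4c8=2.
Step 8. [r7c7∈{3,7}] row 7 places 3 nowhere but r7c7, so r7c7=3.
Step 9. [r8c7∈{4}] nothing but 4 survives at r8c7 ⇒ r8c7=4.
Step 10. [r5c7∈{7}] nothing but 7 survives at r5c7, so r5c7=7.
Step 11. [r3c9∈{4,7,8}] col 9 places 7 nowhere but r3c9, so r3c9=7.
Step 12. [r1c7∈{8,9}] across box 3, 8 lands solely at r1c7. So r1c7=8.
Step 13. [r3c8∈{3,4}] r3c8 is the only open cell in row 3 admitting 4, so r3c8=4.
Step 14. [r9c8∈{1,7}] 7 has one home in col 8: r9c8 ⇒ r9c8=7.
Step 15. [r6c2∈{4,6}] across col 2, 4 lands solely at r6c2. So r6c2=4.
Step 16. [r5c9∈{1,4}] in row 5, 4 fits only at r5c9 ⇒ r5c9=4.
Step 17. [r3c2∈{3}] only 3 remains possible at r3c2 ⇒ r3c2=3.
Step 18. [r4c4∈{8}] only 8 remains possible at r4c4, so r4c4=8.
Step 19. [r2c7∈{9}] only 9 remains possible at r2c7. So r2c7=9.
Step 20. [r1c2∈{6}] r1c2 is down to just 6 ⇒ r1c2=6.
Step 21. [r9c6∈{5}] only 5 remains possible at r9c6. So r9c6=5.
Step 22. [r9c7∈{2}] nothing but 2 survives at r9c7 ⇒ r9c7=2.
Step 23. [r3c3∈{8}] nothing but 8 survives at r3c3 ⇒ r3c3=8.
Step 24. [r6c4∈{3}] r6c4 has the single candidate 3. So r6c4=3.
Step 25. [r1c3∈{9}] only 9 remains possible at r1c3 ⇒ r1c3=9.
Step 26. [r5c8∈{1}] r5c8's peers cover all but 1. So r5c8=1.
Step 27. [r1c8∈{3}] r1c8's peers cover all but 3 ⇒ r1c8=3.
Step 28. [r8c5∈{9}] r8c5 is down to just 9, so r8c5=9.
Step 29. [r2c2∈{1}] only 1 remains possible at r2c2. So r2c2=1.
Step 30. [r8c1∈{3}] only 3 remains possible at r8c1 ⇒ r8c1=3.
Step 31. [r1c4∈{4}] nothing but 4 survives at r1c4, so r1c4=4.
Step 32. [r7c6∈{6}] r7c6 has the single candidate 6, so r7c6=6.
Step 33. [r4c7∈{6}] r4c7 is down to just 6. So r4c7=6.
Step 34. [r6c9∈{8}] r6c9 has the single candidate 8, so r6c9=8.
Step 35. [r7c4∈{7}] r7c4's peers cover all but 7, so r7c4=7.
Step 36. [r5c4∈{9}] r5c4 has the single candidate 9 ⇒ r5c4=9.
Step 37. [r6c1∈{6}] nothing but 6 survives at r6c1 ⇒ r6c1=6.
Step 38. [r6c3∈{2}] r6c3's peers cover all but 2. So r6c3=2.
Step 39. [r8c9∈{1}] r8c9 has the single candidate 1. So r8c9=1.
Step 40. [r9c4∈{1}] r9c4 is down to just 1 ⇒ r9c4=1.
Step 41. [r5c6∈{2}] r5c6's peers cover all but 2, so r5c6=2.
Step 42. [r2c3∈{7}] nothing but 7 survives at r2c3, so r2c3=7.
Step 43. [r8c6∈{8}] only 8 remains possible at r8c6, so r8c6=8.

Answer: 2 6 9 4 7 1 8 3 5 / 4 1 7 5 8 3 9 6 2 / 5 3 8 6 2 9 1 4 7 / 7 9 1 8 5 4 6 2 3 / 8 5 3 9 6 2 7 1 4 / 6 4 2 3 1 7 5 9 8 / 1 2 5 7 4 6 3 8 9 / 3 7 6 2 9 8 4 5 1 / 9 8 4 1 3 5 2 7 6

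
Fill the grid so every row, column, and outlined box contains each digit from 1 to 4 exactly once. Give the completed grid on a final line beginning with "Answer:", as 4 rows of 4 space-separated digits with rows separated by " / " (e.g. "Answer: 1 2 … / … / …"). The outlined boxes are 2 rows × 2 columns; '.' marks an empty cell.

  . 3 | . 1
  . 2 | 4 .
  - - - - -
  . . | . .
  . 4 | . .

Step 1. [r3c2∈{1}] r3c2's peers cover all but 1, so r3c2=1.
Step 2. [r2c4∈{3}] r2c4's peers cover all but 3. So r2c4=3.
Step 3. [r4c4∈{2}] r4c4 has the single candidate 2, so r4c4=2.
Step 4. [r4c1∈{3}] only 3 remains possible at r4c1. So r4c1=3.
Step 5. [r2c1∈{1}] r2c1 is down to just 1. So r2c1=1.
Step 6. [r1c3∈{2}] r1c3's peers cover all but 2, so r1c3=2.
Step 7. [r3c4∈{4}] nothing but 4 survives at r3c4 ⇒ r3c4=4.
Step 8. [r3c3∈{3}] r3c3 has the single candidate 3. So r3c3=3.
Step 9. [r4c3∈{1}] r4c3 has the single candidate 1. So r4c3=1.
Step 10. [r3c1∈{2}] r3c1 is down to just 2. So r3c1=2.
Step 11. [r1c1∈{4}] r1c1 has the single candidate 4. So r1c1=4.

Answer: 4 3 2 1 / 1 2 4 3 / 2 1 3 4 / 3 4 1 2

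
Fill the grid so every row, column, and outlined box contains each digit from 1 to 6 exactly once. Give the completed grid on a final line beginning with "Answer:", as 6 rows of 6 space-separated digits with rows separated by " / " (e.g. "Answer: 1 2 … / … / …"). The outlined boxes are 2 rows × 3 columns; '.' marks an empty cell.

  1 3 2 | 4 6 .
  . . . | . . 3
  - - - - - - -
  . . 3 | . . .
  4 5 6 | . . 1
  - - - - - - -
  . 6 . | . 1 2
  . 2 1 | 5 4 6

Step 1. [r1c6∈{5}] r1c6 is down to just 5 ⇒ r1c6=5.
Step 2. [r2c5∈{2}] nothing but 2 survives at r2c5, so r2c5=2.
Step 3. [r4c4∈{2,3}] in row 4, 2 fits only at r4c4. So r4c4=2.
Step 4. [r5c3∈{4,5}] across row 5, 4 lands solely at r5c3 ⇒ r5c3=4.
Step 5. [r5c1∈{3,5}] across row 5, 5 lands solely at r5c1 ⇒ r5c1=5.
Step 6. [r3c2∈{1}] r3c2 has the single candidate 1. So r3c2=1.
Step 7. [r2c1∈{6}] r2c1 has the single candidate 6, so r2c1=6.
Step 8. [r2c2∈{4}] r2c2 has the single candidate 4 ⇒ r2c2=4.
Step 9. [r3c6∈{4}] nothing but 4 survives at r3c6, so r3c6=4.
Step 10. [r2c4∈{1}] only 1 remains possible at r2c4. So r2c4=1.
Step 11. [r2c3∈{5}] r2c3 is down to just 5 ⇒ r2c3=5.
Step 12. [r3c1∈{2}] only 2 remains possible at r3c1 ⇒ r3c1=2.
Step 13. [r3c4∈{6}] r3c4 has the single candidate 6, so r3c4=6.
Step 14. [r3c5∈{5}] r3c5 has the single candidate 5 ⇒ r3c5=5.
Step 15. [r5c4∈{3}] nothing but 3 survives at r5c4, so r5c4=3.
Step 16. [r6c1∈{3}] only 3 remains possible at r6c1, so r6c1=3.
Step 17. [r4c5∈{3}] r4c5 is down to just 3 ⇒ r4c5=3.

Answer: 1 3 2 4 6 5 / 6 4 5 1 2 3 / 2 1 3 6 5 4 / 4 5 6 2 3 1 / 5 6 4 3 1 2 / 3 2 1 5 4 6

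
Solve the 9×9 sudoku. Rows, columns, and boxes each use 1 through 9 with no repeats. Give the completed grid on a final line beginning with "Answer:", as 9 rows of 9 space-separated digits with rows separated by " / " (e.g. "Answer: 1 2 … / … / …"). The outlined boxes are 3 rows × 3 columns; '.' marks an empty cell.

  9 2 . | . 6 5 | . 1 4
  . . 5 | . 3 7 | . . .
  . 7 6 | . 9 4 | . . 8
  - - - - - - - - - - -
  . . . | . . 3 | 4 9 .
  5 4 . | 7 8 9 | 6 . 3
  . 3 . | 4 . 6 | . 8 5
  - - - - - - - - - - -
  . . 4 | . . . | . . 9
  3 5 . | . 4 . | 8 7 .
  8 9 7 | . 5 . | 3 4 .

Step 1. [r5c3∈{1,2}] across row 5, 1 lands solely at r5c3. So r5c3=1.
Step 2. [r8c3∈{2}] r8c3's peers cover all but 2 ⇒ r8c3=2.
Step 3. [r8c6∈{1}] r8c6 is down to just 1, so r8c6=1.
Step 4. [r5c8∈{2}] nothing but 2 survives at r5c8, so r5c8=2.
Step 5. [r9c6∈{2}] r9c6 has the single candidate 2. So r9c6=2.
Step 6. [r7c7∈{1,2,5}] row 7 places 2 nowhere but r7c7 ⇒ r7c7=2.
Step 7. [r3c1∈{1}] nothing but 1 survives at r3c1, so r3c1=1.
Step 8. [r7c1∈{6}] r7c1 has the single candidate 6. So r7c1=6.
Step 9. [r8c9∈{6}] only 6 remains possible at r8c9, so r8c9=6.
Step 10. [r4c9∈{1,7}] across col 9, 7 lands solely at r4c9, so r4c9=7.
Step 11. [r1c4∈{8}] r1c4 is down to just 8. So r1c4=8.
Step 12. [r4c1∈{2}] r4c1 is down to just 2. So r4c1=2.
Step 13. [r4c5∈{1}] r4c5's peers cover all but 1. So r4c5=1.
Step 14. [r2c9∈{2}] r2c9 has the single candidate 2 ⇒ r2c9=2.
Step 15. [r2c2∈{8}] r2c2's peers cover all but 8, so r2c2=8.
Step 16. [r3c8∈{3,5}] r3c8 is the only open cell in row 3 admitting 3, so r3c8=3.
Step 17. [r6c3∈{9}] only 9 remains possible at r6c3, so r6c3=9.
Step 18. [r4c4∈{5}] nothing but 5 survives at r4c4, so r4c4=5.
Step 19. [r7c4∈{3}] only 3 remains possible at r7c4, so r7c4=3.
Step 20. [r2c4∈{1}] only 1 remains possible at r2c4. So r2c4=1.
Step 21. [r9c9∈{1}] r9c9 has the single candidate 1, so r9c9=1.
Step 22. [r7c5∈{7}] r7c5 is down to just 7 ⇒ r7c5=7.
Step 23. [r9c4∈{6}] nothing but 6 survives at r9c4, so r9c4=6.
Step 24. [r4c2∈{6}] nothing but 6 survives at r4c2 ⇒ r4c2=6.
Step 25. [r1c7∈{7}] only 7 remains possible at r1c7. So r1c7=7.
Step 26. [r8c4∈{9}] nothing but 9 survives at r8c4, so r8c4=9.
Step 27. [r2c7∈{9}] nothing but 9 survives at r2c7. So r2c7=9.
Step 28. [r3c4∈{2}] r3c4 has the single candidate 2, so r3c4=2.
Step 29. [r2c8∈{6}] r2c8's peers cover all but 6 ⇒ r2c8=6.
Step 30. [r3c7∈{5}] nothing but 5 survives at r3c7, so r3c7=5.
Step 31. [r7c6∈{8}] r7c6's peers cover all but 8. So r7c6=8.
Step 32. [r6c5∈{2}] r6c5 is down to just 2 ⇒ r6c5=2.
Step 33. [r7c8∈{5}] nothing but 5 survives at r7c8. So r7c8=5.
Step 34. [r6c1∈{7}] r6c1 is down to just 7. So r6c1=7.
Step 35. [r2c1∈{4}] nothing but 4 survives at r2c1, so r2c1=4.
Step 36. [r1c3∈{3}] only 3 remains possible at r1c3, so r1c3=3.
Step 37. [r4c3∈{8}] r4c3 has the single candidate 8, so r4c3=8.
Step 38. [r7c2∈{1}] only 1 remains possible at r7c2 ⇒ r7c2=1.
Step 39. [r6c7∈{1}] nothing but 1 survives at r6c7. So r6c7=1.

Answer: 9 2 3 8 6 5 7 1 4 / 4 8 5 1 3 7 9 6 2 / 1 7 6 2 9 4 5 3 8 / 2 6 8 5 1 3 4 9 7 / 5 4 1 7 8 9 6 2 3 / 7 3 9 4 2 6 1 8 5 / 6 1 4 3 7 8 2 5 9 / 3 5 2 9 4 1 8 7 6 / 8 9 7 6 5 2 3 4 1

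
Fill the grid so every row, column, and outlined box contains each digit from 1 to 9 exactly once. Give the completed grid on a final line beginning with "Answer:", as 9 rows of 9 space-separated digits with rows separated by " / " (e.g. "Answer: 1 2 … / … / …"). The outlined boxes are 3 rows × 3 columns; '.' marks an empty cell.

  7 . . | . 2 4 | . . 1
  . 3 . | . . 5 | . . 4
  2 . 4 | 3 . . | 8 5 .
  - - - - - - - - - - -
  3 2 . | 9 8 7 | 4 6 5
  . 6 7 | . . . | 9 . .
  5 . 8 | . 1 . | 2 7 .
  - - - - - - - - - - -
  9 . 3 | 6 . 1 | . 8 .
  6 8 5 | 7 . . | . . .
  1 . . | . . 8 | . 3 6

Step 1. [r9c5∈{4,5,9}] 9 has one home in row 9: r9c5 ⇒ r9c5=9.
Step 2. [r1c8∈{9}] r1c8's peers cover all but 9. So r1c8=9.
Step 3. [r6c4∈{4}] nothing but 4 survives at r6c4. So r6c4=4.
Step 4. [r7c9∈{2,7}] in row 7, 2 fits only at r7c9. So r7c9=2.
Step 5. [r8c6∈{2,3}] r8c6 is the only open cell in row 8 admitting 2, so r8c6=2.
Step 6. [r9c4∈{5}] nothing but 5 survives at r9c4 ⇒ r9c4=5.
Step 7. [r5c6∈{3}] r5c6 is down to just 3. So r5c6=3.
Step 8. [r2c3∈{1,6,9}] across row 2, 9 lands solely at r2c3, so r2c3=9.
Step 9. [r9c7∈{7}] only 7 remains possible at r9c7. So r9c7=7.
Step 10. [r2c5∈{6,7}] r2c5 is the only open cell in row 2 admitting 7 ⇒ r2c5=7.
Step 11. [r7c5∈{4}] r7c5 is down to just 4 ⇒ r7c5=4.
Step 12. [r3c5∈{6}] r3c5 has the single candidate 6. So r3c5=6.
Step 13. [r2c4∈{1,8}] row 2 places 1 nowhere but r2c4, so r2c4=1.
Step 14. [r8c8∈{1,4}] across row 8, 4 lands solely at r8c8. So r8c8=4.
Step 15. [r1c3∈{6}] only 6 remains possible at r1c3 ⇒ r1c3=6.
Step 16. [r2c8∈{2}] only 2 remains possible at r2c8 ⇒ r2c8=2.
Step 17. [r5c1∈{4}] r5c1 has the single candidate 4. So r5c1=4.
Step 18. [r9c3∈{2}] r9c3 is down to just 2. So r9c3=2.
Step 19. [r7c2∈{7}] r7c2's peers cover all but 7 ⇒ r7c2=7.
Step 20. [r8c7∈{1}] r8c7's peers cover all but 1 ⇒ r8c7=1.
Step 21. [r7c7∈{5}] nothing but 5 survives at r7c7. So r7c7=5.
Step 22. [r6c9∈{3}] r6c9 is down to just 3. So r6c9=3.
Step 23. [r5c4∈{2}] nothing but 2 survives at r5c4, so r5c4=2.
Step 24. [r3c2∈{1}] r3c2 has the single candidate 1 ⇒ r3c2=1.
Step 25. [r2c1∈{8}] nothing but 8 survives at r2c1 ⇒ r2c1=8.
Step 26. [r1c7∈{3}] only 3 remains possible at r1c7 ⇒ r1c7=3.
Step 27. [r3c9∈{7}] r3c9's peers cover all but 7, so r3c9=7.
Step 28. [r5c8∈{1}] nothing but 1 survives at r5c8. So r5c8=1.
Step 29. [r1c4∈{8}] only 8 remains possible at r1c4. So r1c4=8.
Step 30. [r8c5∈{3}] r8c5 is down to just 3. So r8c5=3.
Step 31. [r1c2∈{5}] only 5 remains possible at r1c2. So r1c2=5.
Step 32. [r6c6∈{6}] r6c6 has the single candidate 6. So r6c6=6.
Step 33. [r6c2∈{9}] nothing but 9 survives at r6c2. So r6c2=9.
Step 34. [r8c9∈{9}] nothing but 9 survives at r8c9 ⇒ r8c9=9.
Step 35. [r9c2∈{4}] r9c2 has the single candidate 4. So r9c2=4.
Step 36. [r4c3∈{1}] r4c3 is down to just 1. So r4c3=1.
Step 37. [r2c7∈{6}] r2c7 has the single candidate 6 ⇒ r2c7=6.
Step 38. [r3c6∈{9}] r3c6 is down to just 9. So r3c6=9.
Step 39. [r5c9∈{8}] nothing but 8 survives at r5c9, so r5c9=8.
Step 40. [r5c5∈{5}] nothing but 5 survives at r5c5 ⇒ r5c5=5.

Answer: 7 5 6 8 2 4 3 9 1 / 8 3 9 1 7 5 6 2 4 / 2 1 4 3 6 9 8 5 7 / 3 2 1 9 8 7 4 6 5 / 4 6 7 2 5 3 9 1 8 / 5 9 8 4 1 6 2 7 3 / 9 7 3 6 4 1 5 8 2 / 6 8 5 7 3 2 1 4 9 / 1 4 2 5 9 8 7 3 6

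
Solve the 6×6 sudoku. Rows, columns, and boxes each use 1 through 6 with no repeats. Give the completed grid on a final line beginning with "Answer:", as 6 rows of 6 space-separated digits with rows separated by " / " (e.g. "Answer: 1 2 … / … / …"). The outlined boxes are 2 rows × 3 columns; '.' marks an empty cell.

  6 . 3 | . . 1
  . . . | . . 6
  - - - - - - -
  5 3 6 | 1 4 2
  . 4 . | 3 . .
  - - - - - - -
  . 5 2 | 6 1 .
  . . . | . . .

Step 1. [r1c4∈{2,4,5}] across row 1, 4 lands solely at r1c4 ⇒ r1c4=4.
Step 2. [r1c5∈{2,5}] r1c5 is the only open cell in row 1 admitting 5, so r1c5=5.
Step 3. [r2c4∈{2}] r2c4 is down to just 2. So r2c4=2.
Step 4. [r4c3∈{1}] only 1 remains possible at r4c3. So r4c3=1.
Step 5. [r6c3∈{4}] only 4 remains possible at r6c3. So r6c3=4.
Step 6. [r2c2∈{1}] r2c2 is down to just 1 ⇒ r2c2=1.
Step 7. [r5c1∈{3}] r5c1's peers cover all but 3. So r5c1=3.
Step 8. [r6c6∈{3,5}] in col 6, 3 fits only at r6c6, so r6c6=3.
Step 9. [r4c5∈{6}] nothing but 6 survives at r4c5. So r4c5=6.
Step 10. [r2c1∈{4}] only 4 remains possible at r2c1. So r2c1=4.
Step 11. [r1c2∈{2}] r1c2 has the single candidate 2, so r1c2=2.
Step 12. [r2c5∈{3}] r2c5's peers cover all but 3 ⇒ r2c5=3.
Step 13. [r4c6∈{5}] only 5 remains possible at r4c6, so r4c6=5.
Step 14. [r6c1∈{1}] r6c1 has the single candidate 1 ⇒ r6c1=1.
Step 15. [r5c6∈{4}] r5c6 is down to just 4, so r5c6=4.
Step 16. [r4c1∈{2}] only 2 remains possible at r4c1. So r4c1=2.
Step 17. [r6c5∈{2}] only 2 remains possible at r6c5 ⇒ r6c5=2.
Step 18. [r6c2∈{6}] only 6 remains possible at r6c2, so r6c2=6.
Step 19. [r6c4∈{5}] nothing but 5 survives at r6c4. So r6c4=5.
Step 20. [r2c3∈{5}] r2c3 is down to just 5, so r2c3=5.

Answer: 6 2 3 4 5 1 / 4 1 5 2 3 6 / 5 3 6 1 4 2 / 2 4 1 3 6 5 / 3 5 2 6 1 4 / 1 6 4 5 2 3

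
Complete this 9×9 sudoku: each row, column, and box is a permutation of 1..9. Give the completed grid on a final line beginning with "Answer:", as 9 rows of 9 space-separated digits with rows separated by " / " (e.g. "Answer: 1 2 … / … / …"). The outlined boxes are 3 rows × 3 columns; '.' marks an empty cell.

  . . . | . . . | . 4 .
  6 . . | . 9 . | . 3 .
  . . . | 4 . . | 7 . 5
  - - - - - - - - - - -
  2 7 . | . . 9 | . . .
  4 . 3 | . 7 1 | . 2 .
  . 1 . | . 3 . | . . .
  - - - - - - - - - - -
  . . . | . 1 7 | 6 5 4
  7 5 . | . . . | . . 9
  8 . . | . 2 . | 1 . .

Step 1. [r7c4∈{3,8,9}] row 7 places 8 nowhere but r7c4. So r7c4=8.
Step 2. [r8c3∈{1,2,4,6}] across row 8, 1 lands solely at r8c3. So r8c3=1.
Step 3. [r9c4∈{3,5,6,9}] across col 4, 9 lands solely at r9c4 ⇒ r9c4=9.
Step 4. [r9c6∈{3,4,5,6}] r9c6 is the only open cell in row 9 admitting 5 ⇒ r9c6=5.
Step 5. [r8c7∈{2,3,8}] across row 8, 2 lands solely at r8c7 ⇒ r8c7=2.
Step 6. [r2c7∈{8}] r2c7 has the single candidate 8 ⇒ r2c7=8.
Step 7. [r2c6∈{2}] only 2 remains possible at r2c6. So r2c6=2.
Step 8. [r1c7∈{9}] r1c7 has the single candidate 9, so r1c7=9.
Step 9. [r5c2∈{6,8,9}] row 5 places 9 nowhere but r5c2, so r5c2=9.
Step 10. [r6c1∈{5}] only 5 remains possible at r6c1. So r6c1=5.
Step 11. [r5c9∈{6,8}] row 5 places 8 nowhere but r5c9, so r5c9=8.
Step 12. [r5c4∈{5,6}] 6 has one home in row 5: r5c4, so r5c4=6.
Step 13. [r1c9∈{1,2,6}] r1c9 is the only open cell in col 9 admitting 2, so r1c9=2.
Step 14. [r3c8∈{1,6}] in box 3, 6 fits only at r3c8 ⇒ r3c8=6.
Step 15. [r3c5∈{8}] r3c5 is down to just 8 ⇒ r3c5=8.
Step 16. [r3c6∈{3}] r3c6 has the single candidate 3. So r3c6=3.
Step 17. [r4c4∈{5}] r4c4 is down to just 5. So r4c4=5.
Step 18. [r9c9∈{3,7}] across box 9, 3 lands solely at r9c9, so r9c9=3.
Step 19. [r4c3∈{6,8}] 8 has one home in row 4: r4c3. So r4c3=8.
Step 20. [r4c5∈{4}] r4c5's peers cover all but 4, so r4c5=4.
Step 21. [r2c3∈{4,5,7}] 5 has one home in row 2: r2c3. So r2c3=5.
Step 22. [r8c5∈{6}] r8c5 has the single candidate 6. So r8c5=6.
Step 23. [r3c1∈{1,9}] in row 3, 1 fits only at r3c1 ⇒ r3c1=1.
Step 24. [r3c2∈{2}] only 2 remains possible at r3c2 ⇒ r3c2=2.
Step 25. [r2c9∈{1}] r2c9 has the single candidate 1, so r2c9=1.
Step 26. [r7c2∈{3}] nothing but 3 survives at r7c2, so r7c2=3.
Step 27. [r9c2∈{4,6}] across col 2, 6 lands solely at r9c2, so r9c2=6.
Step 28. [r6c9∈{6,7}] 7 has one home in col 9: r6c9 ⇒ r6c9=7.
Step 29. [r1c3∈{7}] nothing but 7 survives at r1c3 ⇒ r1c3=7.
Step 30. [r3c3∈{9}] r3c3's peers cover all but 9. So r3c3=9.
Step 31. [r4c9∈{6}] only 6 remains possible at r4c9. So r4c9=6.
Step 32. [r1c4∈{1}] r1c4 is down to just 1, so r1c4=1.
Step 33. [r9c8∈{7}] r9c8 has the single candidate 7, so r9c8=7.
Step 34. [r6c6∈{8}] r6c6's peers cover all but 8, so r6c6=8.
Step 35. [r1c6∈{6}] r1c6 has the single candidate 6 ⇒ r1c6=6.
Step 36. [r1c1∈{3}] r1c1 has the single candidate 3, so r1c1=3.
Step 37. [r8c6∈{4}] r8c6 has the single candidate 4, so r8c6=4.
Step 38. [r8c4∈{3}] r8c4's peers cover all but 3 ⇒ r8c4=3.
Step 39. [r4c8∈{1}] only 1 remains possible at r4c8. So r4c8=1.
Step 40. [r6c4∈{2}] only 2 remains possible at r6c4 ⇒ r6c4=2.
Step 41. [r7c1∈{9}] r7c1 is down to just 9. So r7c1=9.
Step 42. [r6c8∈{9}] nothing but 9 survives at r6c8 ⇒ r6c8=9.
Step 43. [r4c7∈{3}] nothing but 3 survives at r4c7, so r4c7=3.
Step 44. [r6c3∈{6}] r6c3 is down to just 6 ⇒ r6c3=6.
Step 45. [r1c5∈{5}] only 5 remains possible at r1c5, so r1c5=5.
Step 46. [r7c3∈{2}] nothing but 2 survives at r7c3 ⇒ r7c3=2.
Step 47. [r6c7∈{4}] r6c7's peers cover all but 4 ⇒ r6c7=4.
Step 48. [r5c7∈{5}] r5c7 has the single candidate 5. So r5c7=5.
Step 49. [r8c8∈{8}] r8c8 has the single candidate 8, so r8c8=8.
Step 50. [r2c4∈{7}] r2c4's peers cover all but 7. So r2c4=7.
Step 51. [r1c2∈{8}] r1c2 has the single candidate 8 ⇒ r1c2=8.
Step 52. [r2c2∈{4}] only 4 remains possible at r2c2, so r2c2=4.
Step 53. [r9c3∈{4}] nothing but 4 survives at r9c3. So r9c3=4.

Answer: 3 8 7 1 5 6 9 4 2 / 6 4 5 7 9 2 8 3 1 / 1 2 9 4 8 3 7 6 5 / 2 7 8 5 4 9 3 1 6 / 4 9 3 6 7 1 5 2 8 / 5 1 6 2 3 8 4 9 7 / 9 3 2 8 1 7 6 5 4 / 7 5 1 3 6 4 2 8 9 / 8 6 4 9 2 5 1 7 3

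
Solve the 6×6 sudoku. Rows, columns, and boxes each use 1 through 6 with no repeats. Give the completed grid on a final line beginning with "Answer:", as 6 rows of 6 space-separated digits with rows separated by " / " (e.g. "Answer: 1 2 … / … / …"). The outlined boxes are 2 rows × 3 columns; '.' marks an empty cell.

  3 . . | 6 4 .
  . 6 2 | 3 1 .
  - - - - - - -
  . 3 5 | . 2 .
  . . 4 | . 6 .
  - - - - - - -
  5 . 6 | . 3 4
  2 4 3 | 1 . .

Step 1. [r2c6∈{5}] r2c6's peers cover all but 5 ⇒ r2c6=5.
Step 2. [r4c1∈{1}] nothing but 1 survives at r4c1. So r4c1=1.
Step 3. [r1c3∈{1}] r1c3 is down to just 1 ⇒ r1c3=1.
Step 4. [r3c6∈{1}] r3c6 has the single candidate 1. So r3c6=1.
Step 5. [r5c2∈{1}] nothing but 1 survives at r5c2 ⇒ r5c2=1.
Step 6. [r1c2∈{5}] nothing but 5 survives at r1c2 ⇒ r1c2=5.
Step 7. [r6c5∈{5}] r6c5's peers cover all but 5. So r6c5=5.
Step 8. [r1c6∈{2}] r1c6 has the single candidate 2, so r1c6=2.
Step 9. [r5c4∈{2}] r5c4 has the single candidate 2, so r5c4=2.
Step 10. [r3c4∈{4}] r3c4's peers cover all but 4, so r3c4=4.
Step 11. [r4c6∈{3}] nothing but 3 survives at r4c6. So r4c6=3.
Step 12. [r2c1∈{4}] nothing but 4 survives at r2c1 ⇒ r2c1=4.
Step 13. [r3c1∈{6}] r3c1 is down to just 6 ⇒ r3c1=6.
Step 14. [r6c6∈{6}] r6c6 is down to just 6. So r6c6=6.
Step 15. [r4c4∈{5}] only 5 remains possible at r4c4, so r4c4=5.
Step 16. [r4c2∈{2}] r4c2's peers cover all but 2, so r4c2=2.

Answer: 3 5 1 6 4 2 / 4 6 2 3 1 5 / 6 3 5 4 2 1 / 1 2 4 5 6 3 / 5 1 6 2 3 4 / 2 4 3 1 5 6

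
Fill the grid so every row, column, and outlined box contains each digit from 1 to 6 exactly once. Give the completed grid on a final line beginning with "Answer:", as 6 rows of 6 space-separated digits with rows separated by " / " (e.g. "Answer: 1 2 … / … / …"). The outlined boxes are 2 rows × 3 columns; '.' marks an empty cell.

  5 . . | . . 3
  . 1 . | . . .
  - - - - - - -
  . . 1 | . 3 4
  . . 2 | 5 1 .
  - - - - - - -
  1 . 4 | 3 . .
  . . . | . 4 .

Step 1. [r4c6∈{6}] r4c6 is down to just 6. So r4c6=6.
Step 2. [r1c3∈{6}] r1c3 has the single candidate 6 ⇒ r1c3=6.
Step 3. [r1c5∈{2}] r1c5's peers cover all but 2. So r1c5=2.
Step 4. [r6c3∈{3,5}] col 3 places 5 nowhere but r6c3 ⇒ r6c3=5.
Step 5. [r2c1∈{2,3,4}] r2c1 is the only open cell in row 2 admitting 2, so r2c1=2.
Step 6. [r4c1∈{3,4}] r4c1 is the only open cell in col 1 admitting 4 ⇒ r4c1=4.
Step 7. [r6c6∈{1,2}] in col 6, 1 fits only at r6c6 ⇒ r6c6=1.
Step 8. [r5c6∈{2,5}] across col 6, 2 lands solely at r5c6, so r5c6=2.
Step 9. [r6c4∈{6}] r6c4 is down to just 6, so r6c4=6.
Step 10. [r6c2∈{2,3}] row 6 places 2 nowhere but r6c2. So r6c2=2.
Step 11. [r1c2∈{4}] r1c2 is down to just 4 ⇒ r1c2=4.
Step 12. [r5c2∈{6}] r5c2 has the single candidate 6 ⇒ r5c2=6.
Step 13. [r5c5∈{5}] nothing but 5 survives at r5c5 ⇒ r5c5=5.
Step 14. [r1c4∈{1}] nothing but 1 survives at r1c4 ⇒ r1c4=1.
Step 15. [r2c5∈{6}] r2c5 has the single candidate 6. So r2c5=6.
Step 16. [r2c3∈{3}] only 3 remains possible at r2c3. So r2c3=3.
Step 17. [r3c2∈{5}] only 5 remains possible at r3c2 ⇒ r3c2=5.
Step 18. [r3c4∈{2}] r3c4's peers cover all but 2, so r3c4=2.
Step 19. [r3c1∈{6}] only 6 remains possible at r3c1, so r3c1=6.
Step 20. [r4c2∈{3}] r4c2's peers cover all but 3, so r4c2=3.
Step 21. [r2c6∈{5}] r2c6 has the single candidate 5. So r2c6=5.
Step 22. [r6c1∈{3}] r6c1's peers cover all but 3, so r6c1=3.
Step 23. [r2c4∈{4}] r2c4 has the single candidate 4. So r2c4=4.

Answer: 5 4 6 1 2 3 / 2 1 3 4 6 5 / 6 5 1 2 3 4 / 4 3 2 5 1 6 / 1 6 4 3 5 2 / 3 2 5 6 4 1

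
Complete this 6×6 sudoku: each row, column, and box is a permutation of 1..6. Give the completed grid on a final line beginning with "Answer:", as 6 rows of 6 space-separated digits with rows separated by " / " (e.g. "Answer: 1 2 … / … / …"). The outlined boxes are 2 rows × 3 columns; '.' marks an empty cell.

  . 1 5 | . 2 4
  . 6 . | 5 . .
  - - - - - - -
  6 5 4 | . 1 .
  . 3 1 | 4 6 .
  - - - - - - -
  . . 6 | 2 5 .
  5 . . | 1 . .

Step 1. [r5c6∈{3}] nothing but 3 survives at r5c6. So r5c6=3.
Step 2. [r2c1∈{2,3,4}] row 2 places 4 nowhere but r2c1 ⇒ r2c1=4.
Step 3. [r6c3∈{2,3}] across row 6, 3 lands solely at r6c3, so r6c3=3.
Step 4. [r3c4∈{3}] r3c4 is down to just 3, so r3c4=3.
Step 5. [r4c6∈{2,5}] across row 4, 5 lands solely at r4c6, so r4c6=5.
Step 6. [r5c2∈{4}] only 4 remains possible at r5c2. So r5c2=4.
Step 7. [r6c6∈{6}] r6c6 has the single candidate 6, so r6c6=6.
Step 8. [r6c2∈{2}] r6c2's peers cover all but 2, so r6c2=2.
Step 9. [r2c6∈{1}] only 1 remains possible at r2c6. So r2c6=1.
Step 10. [r5c1∈{1}] r5c1 is down to just 1. So r5c1=1.
Step 11. [r6c5∈{4}] r6c5's peers cover all but 4. So r6c5=4.
Step 12. [r3c6∈{2}] nothing but 2 survives at r3c6, so r3c6=2.
Step 13. [r1c4∈{6}] r1c4 has the single candidate 6. So r1c4=6.
Step 14. [r2c5∈{3}] only 3 remains possible at r2c5. So r2c5=3.
Step 15. [r2c3∈{2}] only 2 remains possible at r2c3 ⇒ r2c3=2.
Step 16. [r1c1∈{3}] r1c1 has the single candidate 3, so r1c1=3.
Step 17. [r4c1∈{2}] nothing but 2 survives at r4c1 ⇒ r4c1=2.

Answer: 3 1 5 6 2 4 / 4 6 2 5 3 1 / 6 5 4 3 1 2 / 2 3 1 4 6 5 / 1 4 6 2 5 3 / 5 2 3 1 4 6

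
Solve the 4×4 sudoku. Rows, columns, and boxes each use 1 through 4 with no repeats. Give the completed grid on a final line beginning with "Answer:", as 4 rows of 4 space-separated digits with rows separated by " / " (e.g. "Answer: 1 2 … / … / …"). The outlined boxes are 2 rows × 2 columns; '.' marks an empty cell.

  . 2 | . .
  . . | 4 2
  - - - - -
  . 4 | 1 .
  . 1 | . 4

Step 1. [r3c4∈{3}] nothing but 3 survives at r3c4, so r3c4=3.
Step 2. [r4c1∈{2,3}] row 4 places 3 nowhere but r4c1, so r4c1=3.
Step 3. [r1c4∈{1}] r1c4's peers cover all but 1 ⇒ r1c4=1.
Step 4. [r2c1∈{1}] r2c1's peers cover all but 1 ⇒ r2c1=1.
Step 5. [r1c1∈{4}] only 4 remains possible at r1c1 ⇒ r1c1=4.
Step 6. [r3c1∈{2}] nothing but 2 survives at r3c1. So r3c1=2.
Step 7. [r1c3∈{3}] r1c3 is down to just 3. So r1c3=3.
Step 8. [r2c2∈{3}] nothing but 3 survives at r2c2. So r2c2=3.
Step 9. [r4c3∈{2}] nothing but 2 survives at r4c3. So r4c3=2.

Answer: 4 2 3 1 / 1 3 4 2 / 2 4 1 3 / 3 1 2 4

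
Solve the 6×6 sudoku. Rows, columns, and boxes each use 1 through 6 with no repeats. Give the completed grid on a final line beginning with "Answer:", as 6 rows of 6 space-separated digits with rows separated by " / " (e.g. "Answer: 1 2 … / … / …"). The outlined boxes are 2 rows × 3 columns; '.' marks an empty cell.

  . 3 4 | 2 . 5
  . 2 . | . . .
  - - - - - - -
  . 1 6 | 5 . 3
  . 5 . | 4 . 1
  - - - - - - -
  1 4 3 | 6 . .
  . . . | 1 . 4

Step 1. [r3c5∈{2}] nothing but 2 survives at r3c5 ⇒ r3c5=2.
Step 2. [r2c5∈{1,3,4,6}] across row 2, 4 lands solely at r2c5, so r2c5=4.
Step 3. [r1c1∈{6}] r1c1 is down to just 6 ⇒ r1c1=6.
Step 4. [r4c3∈{2}] r4c3 has the single candidate 2. So r4c3=2.
Step 5. [r6c3∈{5}] nothing but 5 survives at r6c3. So r6c3=5.
Step 6. [r2c3∈{1}] r2c3's peers cover all but 1, so r2c3=1.
Step 7. [r6c2∈{6}] only 6 remains possible at r6c2, so r6c2=6.
Step 8. [r4c1∈{3}] r4c1 has the single candidate 3. So r4c1=3.
Step 9. [r2c1∈{5}] only 5 remains possible at r2c1. So r2c1=5.
Step 10. [r3c1∈{4}] r3c1 has the single candidate 4 ⇒ r3c1=4.
Step 11. [r1c5∈{1}] r1c5 has the single candidate 1 ⇒ r1c5=1.
Step 12. [r5c6∈{2}] nothing but 2 survives at r5c6. So r5c6=2.
Step 13. [r2c6∈{6}] only 6 remains possible at r2c6 ⇒ r2c6=6.
Step 14. [r6c5∈{3}] r6c5 has the single candidate 3 ⇒ r6c5=3.
Step 15. [r5c5∈{5}] nothing but 5 survives at r5c5 ⇒ r5c5=5.
Step 16. [r4c5∈{6}] only 6 remains possible at r4c5 ⇒ r4c5=6.
Step 17. [r2c4∈{3}] nothing but 3 survives at r2c4. So r2c4=3.
Step 18. [r6c1∈{2}] r6c1 has the single candidate 2, so r6c1=2.

Answer: 6 3 4 2 1 5 / 5 2 1 3 4 6 / 4 1 6 5 2 3 / 3 5 2 4 6 1 / 1 4 3 6 5 2 / 2 6 5 1 3 4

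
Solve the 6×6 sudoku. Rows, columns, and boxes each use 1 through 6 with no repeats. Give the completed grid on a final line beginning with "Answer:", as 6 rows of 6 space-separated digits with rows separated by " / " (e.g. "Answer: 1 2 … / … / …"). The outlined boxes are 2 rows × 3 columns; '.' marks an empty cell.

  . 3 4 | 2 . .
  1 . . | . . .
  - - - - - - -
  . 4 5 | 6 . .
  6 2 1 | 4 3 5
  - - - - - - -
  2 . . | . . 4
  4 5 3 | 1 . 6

Step 1. [r2c2∈{6}] only 6 remains possible at r2c2 ⇒ r2c2=6.
Step 2. [r5c5∈{5}] nothing but 5 survives at r5c5. So r5c5=5.
Step 3. [r3c6∈{1,2}] in col 6, 2 fits only at r3c6, so r3c6=2.
Step 4. [r5c4∈{3}] only 3 remains possible at r5c4, so r5c4=3.
Step 5. [r3c5∈{1}] nothing but 1 survives at r3c5. So r3c5=1.
Step 6. [r1c6∈{1}] nothing but 1 survives at r1c6 ⇒ r1c6=1.
Step 7. [r2c4∈{5}] r2c4 is down to just 5. So r2c4=5.
Step 8. [r5c2∈{1}] r5c2 is down to just 1 ⇒ r5c2=1.
Step 9. [r2c5∈{4}] nothing but 4 survives at r2c5, so r2c5=4.
Step 10. [r3c1∈{3}] r3c1's peers cover all but 3. So r3c1=3.
Step 11. [r1c5∈{6}] nothing but 6 survives at r1c5, so r1c5=6.
Step 12. [r6c5∈{2}] only 2 remains possible at r6c5. So r6c5=2.
Step 13. [r1c1∈{5}] r1c1 is down to just 5. So r1c1=5.
Step 14. [r5c3∈{6}] only 6 remains possible at r5c3 ⇒ r5c3=6.
Step 15. [r2c3∈{2}] nothing but 2 survives at r2c3, so r2c3=2.
Step 16. [r2c6∈{3}] nothing but 3 survives at r2c6, so r2c6=3.

Answer: 5 3 4 2 6 1 / 1 6 2 5 4 3 / 3 4 5 6 1 2 / 6 2 1 4 3 5 / 2 1 6 3 5 4 / 4 5 3 1 2 6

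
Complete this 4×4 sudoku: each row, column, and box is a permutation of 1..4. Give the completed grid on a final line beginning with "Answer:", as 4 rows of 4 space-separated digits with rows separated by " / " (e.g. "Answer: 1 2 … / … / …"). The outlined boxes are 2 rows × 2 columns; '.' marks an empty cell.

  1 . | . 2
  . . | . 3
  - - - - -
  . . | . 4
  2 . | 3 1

Step 1. [r2c1∈{4}] r2c1 has the single candidate 4 ⇒ r2c1=4.
Step 2. [r3c2∈{1,3}] row 3 places 1 nowhere but r3c2. So r3c2=1.
Step 3. [r1c2∈{3}] r1c2's peers cover all but 3 ⇒ r1c2=3.
Step 4. [r3c1∈{3}] r3c1's peers cover all but 3, so r3c1=3.
Step 5. [r2c3∈{1}] r2c3 has the single candidate 1. So r2c3=1.
Step 6. [r1c3∈{4}] r1c3 has the single candidate 4 ⇒ r1c3=4.
Step 7. [r3c3∈{2}] r3c3's peers cover all but 2 ⇒ r3c3=2.
Step 8. [r2c2∈{2}] r2c2's peers cover all but 2 ⇒ r2c2=2.
Step 9. [r4c2∈{4}] r4c2 has the single candidate 4, so r4c2=4.

Answer: 1 3 4 2 / 4 2 1 3 / 3 1 2 4 / 2 4 3 1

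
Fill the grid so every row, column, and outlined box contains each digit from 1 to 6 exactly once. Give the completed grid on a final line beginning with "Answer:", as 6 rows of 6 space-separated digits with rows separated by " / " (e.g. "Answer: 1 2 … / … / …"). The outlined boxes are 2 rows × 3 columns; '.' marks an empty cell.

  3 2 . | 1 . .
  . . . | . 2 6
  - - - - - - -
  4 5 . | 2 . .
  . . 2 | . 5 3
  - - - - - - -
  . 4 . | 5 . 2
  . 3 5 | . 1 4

Step 1. [r4c2∈{1,6}] in col 2, 6 fits only at r4c2. So r4c2=6.
Step 2. [r4c1∈{1}] r4c1 is down to just 1 ⇒ r4c1=1.
Step 3. [r5c1∈{6}] r5c1's peers cover all but 6. So r5c1=6.
Step 4. [r1c5∈{4}] only 4 remains possible at r1c5 ⇒ r1c5=4.
Step 5. [r2c3∈{1,4}] across row 2, 4 lands solely at r2c3, so r2c3=4.
Step 6. [r5c5∈{3}] nothing but 3 survives at r5c5 ⇒ r5c5=3.
Step 7. [r1c6∈{5}] r1c6 has the single candidate 5. So r1c6=5.
Step 8. [r3c3∈{3}] nothing but 3 survives at r3c3. So r3c3=3.
Step 9. [r5c3∈{1}] r5c3 is down to just 1. So r5c3=1.
Step 10. [r6c4∈{6}] r6c4's peers cover all but 6. So r6c4=6.
Step 11. [r1c3∈{6}] r1c3's peers cover all but 6 ⇒ r1c3=6.
Step 12. [r2c4∈{3}] r2c4 has the single candidate 3. So r2c4=3.
Step 13. [r3c6∈{1}] only 1 remains possible at r3c6. So r3c6=1.
Step 14. [r2c1∈{5}] r2c1's peers cover all but 5. So r2c1=5.
Step 15. [r2c2∈{1}] only 1 remains possible at r2c2, so r2c2=1.
Step 16. [r6c1∈{2}] r6c1 has the single candidate 2, so r6c1=2.
Step 17. [r3c5∈{6}] r3c5 has the single candidate 6, so r3c5=6.
Step 18. [r4c4∈{4}] r4c4's peers cover all but 4 ⇒ r4c4=4.

Answer: 3 2 6 1 4 5 / 5 1 4 3 2 6 / 4 5 3 2 6 1 / 1 6 2 4 5 3 / 6 4 1 5 3 2 / 2 3 5 6 1 4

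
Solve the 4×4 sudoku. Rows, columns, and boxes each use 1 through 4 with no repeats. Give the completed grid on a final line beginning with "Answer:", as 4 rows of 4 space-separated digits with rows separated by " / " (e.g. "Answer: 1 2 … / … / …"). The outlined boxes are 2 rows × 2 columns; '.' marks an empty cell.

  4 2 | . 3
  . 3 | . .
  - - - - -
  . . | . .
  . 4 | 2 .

Step 1. [r4c4∈{1}] nothing but 1 survives at r4c4, so r4c4=1.
Step 2. [r3c1∈{1,2,3}] r3c1 is the only open cell in row 3 admitting 2, so r3c1=2.
Step 3. [r3c4∈{4}] r3c4's peers cover all but 4. So r3c4=4.
Step 4. [r2c1∈{1}] r2c1 has the single candidate 1. So r2c1=1.
Step 5. [r2c4∈{2}] only 2 remains possible at r2c4, so r2c4=2.
Step 6. [r2c3∈{4}] r2c3 is down to just 4. So r2c3=4.
Step 7. [r3c3∈{3}] r3c3 has the single candidate 3. So r3c3=3.
Step 8. [r1c3∈{1}] r1c3 has the single candidate 1, so r1c3=1.
Step 9. [r4c1∈{3}] only 3 remains possible at r4c1. So r4c1=3.
Step 10. [r3c2∈{1}] r3c2 is down to just 1 ⇒ r3c2=1.

Answer: 4 2 1 3 / 1 3 4 2 / 2 1 3 4 / 3 4 2 1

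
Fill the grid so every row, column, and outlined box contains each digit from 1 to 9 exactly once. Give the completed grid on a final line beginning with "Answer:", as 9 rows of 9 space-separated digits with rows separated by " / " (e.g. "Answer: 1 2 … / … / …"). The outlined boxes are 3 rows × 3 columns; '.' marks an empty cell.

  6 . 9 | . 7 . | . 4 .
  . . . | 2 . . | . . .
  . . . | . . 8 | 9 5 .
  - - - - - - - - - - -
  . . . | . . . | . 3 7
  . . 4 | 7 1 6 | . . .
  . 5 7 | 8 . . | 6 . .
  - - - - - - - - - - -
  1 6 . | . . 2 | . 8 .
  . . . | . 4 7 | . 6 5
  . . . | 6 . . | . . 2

Step 1. [r9c5∈{3,5,8,9}] r9c5 is the only open cell in col 5 admitting 8. So r9c5=8.
Step 2. [r1c7∈{1,2,3,8}] in box 3, 2 fits only at r1c7, so r1c7=2.
Step 3. [r7c7∈{3,4,7}] row 7 places 7 nowhere but r7c7. So r7c7=7.
Step 4. [r7c9∈{3,4,9}] across row 7, 4 lands solely at r7c9, so r7c9=4.
Step 5. [r9c8∈{1,9}] in box 9, 9 fits only at r9c8 ⇒ r9c8=9.
Step 6. [r6c6∈{3,4,9}] 4 has one home in row 6: r6c6 ⇒ r6c6=4.
Step 7. [r6c5∈{2,3,9}] r6c5 is the only open cell in box 5 admitting 3. So r6c5=3.
Step 8. [r4c5∈{2,5,9}] col 5 places 2 nowhere but r4c5. So r4c5=2.
Step 9. [r3c4∈{1,3,4}] r3c4 is the only open cell in col 4 admitting 4. So r3c4=4.
Step 10. [r4c7∈{1,4,5,8}] 4 has one home in row 4: r4c7, so r4c7=4.
Step 11. [r5c8∈{2}] r5c8 has the single candidate 2. So r5c8=2.
Step 12. [r2c8∈{1,7}] col 8 places 7 nowhere but r2c8, so r2c8=7.
Step 13. [r6c1∈{2,9}] 2 has one home in row 6: r6c1. So r6c1=2.
Step 14. [r4c3∈{1,6,8}] across row 4, 6 lands solely at r4c3. So r4c3=6.
Step 15. [r4c2∈{1,8,9}] in row 4, 1 fits only at r4c2, so r4c2=1.
Step 16. [r4c1∈{8,9}] row 4 places 8 nowhere but r4c1. So r4c1=8.
Step 17. [r6c9∈{1,9}] row 6 places 9 nowhere but r6c9. So r6c9=9.
Step 18. [r5c9∈{8}] nothing but 8 survives at r5c9. So r5c9=8.
Step 19. [r2c7∈{1,3,8}] 8 has one home in col 7: r2c7 ⇒ r2c7=8.
Step 20. [r8c3∈{2,3,8}] col 3 places 8 nowhere but r8c3 ⇒ r8c3=8.
Step 21. [r3c3∈{1,2,3}] col 3 places 2 nowhere but r3c3, so r3c3=2.
Step 22. [r3c9∈{1,3,6}] row 3 places 1 nowhere but r3c9. So r3c9=1.
Step 23. [r1c9∈{3}] r1c9 is down to just 3. So r1c9=3.
Step 24. [r2c6∈{1,3,5,9}] 3 has one home in box 2: r2c6, so r2c6=3.
Step 25. [r2c5∈{5,6,9}] 9 has one home in row 2: r2c5, so r2c5=9.
Step 26. [r7c4∈{3,5,9}] r7c4 is the only open cell in row 7 admitting 9 ⇒ r7c4=9.
Step 27. [r7c3∈{3,5}] r7c3 is the only open cell in row 7 admitting 3. So r7c3=3.
Step 28. [r9c3∈{5}] r9c3's peers cover all but 5 ⇒ r9c3=5.
Step 29. [r9c6∈{1}] only 1 remains possible at r9c6 ⇒ r9c6=1.
Step 30. [r2c2∈{4}] only 4 remains possible at r2c2 ⇒ r2c2=4.
Step 31. [r1c6∈{5}] nothing but 5 survives at r1c6. So r1c6=5.
Step 32. [r9c2∈{7}] r9c2's peers cover all but 7, so r9c2=7.
Step 33. [r8c1∈{9}] r8c1's peers cover all but 9 ⇒ r8c1=9.
Step 34. [r3c2∈{3}] r3c2 is down to just 3, so r3c2=3.
Step 35. [r8c7∈{1,3}] across row 8, 1 lands solely at r8c7 ⇒ r8c7=1.
Step 36. [r4c6∈{9}] nothing but 9 survives at r4c6, so r4c6=9.
Step 37. [r3c1∈{7}] r3c1's peers cover all but 7, so r3c1=7.
Step 38. [r2c3∈{1}] r2c3's peers cover all but 1. So r2c3=1.
Step 39. [r1c2∈{8}] r1c2's peers cover all but 8 ⇒ r1c2=8.
Step 40. [r9c1∈{4}] nothing but 4 survives at r9c1 ⇒ r9c1=4.
Step 41. [r1c4∈{1}] r1c4 is down to just 1 ⇒ r1c4=1.
Step 42. [r9c7∈{3}] only 3 remains possible at r9c7 ⇒ r9c7=3.
Step 43. [r5c2∈{9}] nothing but 9 survives at r5c2, so r5c2=9.
Step 44. [r6c8∈{1}] r6c8's peers cover all but 1, so r6c8=1.
Step 45. [r4c4∈{5}] only 5 remains possible at r4c4 ⇒ r4c4=5.
Step 46. [r5c1∈{3}] only 3 remains possible at r5c1, so r5c1=3.
Step 47. [r7c5∈{5}] r7c5 has the single candidate 5. So r7c5=5.
Step 48. [r8c2∈{2}] only 2 remains possible at r8c2 ⇒ r8c2=2.
Step 49. [r2c9∈{6}] only 6 remains possible at r2c9, so r2c9=6.
Step 50. [r5c7∈{5}] only 5 remains possible at r5c7. So r5c7=5.
Step 51. [r2c1∈{5}] only 5 remains possible at r2c1 ⇒ r2c1=5.
Step 52. [r3c5∈{6}] r3c5 has the single candidate 6, so r3c5=6.
Step 53. [r8c4∈{3}] r8c4 is down to just 3, so r8c4=3.

Answer: 6 8 9 1 7 5 2 4 3 / 5 4 1 2 9 3 8 7 6 / 7 3 2 4 6 8 9 5 1 / 8 1 6 5 2 9 4 3 7 / 3 9 4 7 1 6 5 2 8 / 2 5 7 8 3 4 6 1 9 / 1 6 3 9 5 2 7 8 4 / 9 2 8 3 4 7 1 6 5 / 4 7 5 6 8 1 3 9 2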